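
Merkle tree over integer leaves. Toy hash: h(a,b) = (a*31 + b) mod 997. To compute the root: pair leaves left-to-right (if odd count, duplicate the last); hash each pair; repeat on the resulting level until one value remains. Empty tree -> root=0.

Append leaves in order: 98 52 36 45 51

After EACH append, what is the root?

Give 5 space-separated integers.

After append 98 (leaves=[98]):
  L0: [98]
  root=98
After append 52 (leaves=[98, 52]):
  L0: [98, 52]
  L1: h(98,52)=(98*31+52)%997=99 -> [99]
  root=99
After append 36 (leaves=[98, 52, 36]):
  L0: [98, 52, 36]
  L1: h(98,52)=(98*31+52)%997=99 h(36,36)=(36*31+36)%997=155 -> [99, 155]
  L2: h(99,155)=(99*31+155)%997=233 -> [233]
  root=233
After append 45 (leaves=[98, 52, 36, 45]):
  L0: [98, 52, 36, 45]
  L1: h(98,52)=(98*31+52)%997=99 h(36,45)=(36*31+45)%997=164 -> [99, 164]
  L2: h(99,164)=(99*31+164)%997=242 -> [242]
  root=242
After append 51 (leaves=[98, 52, 36, 45, 51]):
  L0: [98, 52, 36, 45, 51]
  L1: h(98,52)=(98*31+52)%997=99 h(36,45)=(36*31+45)%997=164 h(51,51)=(51*31+51)%997=635 -> [99, 164, 635]
  L2: h(99,164)=(99*31+164)%997=242 h(635,635)=(635*31+635)%997=380 -> [242, 380]
  L3: h(242,380)=(242*31+380)%997=903 -> [903]
  root=903

Answer: 98 99 233 242 903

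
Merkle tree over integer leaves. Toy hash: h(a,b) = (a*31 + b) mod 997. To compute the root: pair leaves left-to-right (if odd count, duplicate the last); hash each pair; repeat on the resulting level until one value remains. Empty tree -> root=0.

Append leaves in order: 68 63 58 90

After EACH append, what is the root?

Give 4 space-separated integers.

Answer: 68 177 364 396

Derivation:
After append 68 (leaves=[68]):
  L0: [68]
  root=68
After append 63 (leaves=[68, 63]):
  L0: [68, 63]
  L1: h(68,63)=(68*31+63)%997=177 -> [177]
  root=177
After append 58 (leaves=[68, 63, 58]):
  L0: [68, 63, 58]
  L1: h(68,63)=(68*31+63)%997=177 h(58,58)=(58*31+58)%997=859 -> [177, 859]
  L2: h(177,859)=(177*31+859)%997=364 -> [364]
  root=364
After append 90 (leaves=[68, 63, 58, 90]):
  L0: [68, 63, 58, 90]
  L1: h(68,63)=(68*31+63)%997=177 h(58,90)=(58*31+90)%997=891 -> [177, 891]
  L2: h(177,891)=(177*31+891)%997=396 -> [396]
  root=396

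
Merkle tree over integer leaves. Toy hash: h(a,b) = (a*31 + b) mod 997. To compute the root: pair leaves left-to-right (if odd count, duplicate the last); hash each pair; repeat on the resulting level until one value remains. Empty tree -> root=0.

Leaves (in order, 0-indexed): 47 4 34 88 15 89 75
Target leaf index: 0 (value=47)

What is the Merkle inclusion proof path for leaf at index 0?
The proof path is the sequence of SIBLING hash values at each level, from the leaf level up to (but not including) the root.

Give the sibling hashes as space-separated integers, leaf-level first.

Answer: 4 145 631

Derivation:
L0 (leaves): [47, 4, 34, 88, 15, 89, 75], target index=0
L1: h(47,4)=(47*31+4)%997=464 [pair 0] h(34,88)=(34*31+88)%997=145 [pair 1] h(15,89)=(15*31+89)%997=554 [pair 2] h(75,75)=(75*31+75)%997=406 [pair 3] -> [464, 145, 554, 406]
  Sibling for proof at L0: 4
L2: h(464,145)=(464*31+145)%997=571 [pair 0] h(554,406)=(554*31+406)%997=631 [pair 1] -> [571, 631]
  Sibling for proof at L1: 145
L3: h(571,631)=(571*31+631)%997=386 [pair 0] -> [386]
  Sibling for proof at L2: 631
Root: 386
Proof path (sibling hashes from leaf to root): [4, 145, 631]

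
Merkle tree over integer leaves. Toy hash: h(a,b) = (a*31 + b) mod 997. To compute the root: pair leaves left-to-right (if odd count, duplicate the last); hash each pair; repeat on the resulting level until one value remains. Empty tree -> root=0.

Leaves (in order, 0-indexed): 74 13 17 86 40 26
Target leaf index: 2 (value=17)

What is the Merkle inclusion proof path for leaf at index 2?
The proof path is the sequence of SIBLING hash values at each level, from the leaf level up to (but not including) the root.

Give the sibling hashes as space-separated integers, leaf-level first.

L0 (leaves): [74, 13, 17, 86, 40, 26], target index=2
L1: h(74,13)=(74*31+13)%997=313 [pair 0] h(17,86)=(17*31+86)%997=613 [pair 1] h(40,26)=(40*31+26)%997=269 [pair 2] -> [313, 613, 269]
  Sibling for proof at L0: 86
L2: h(313,613)=(313*31+613)%997=346 [pair 0] h(269,269)=(269*31+269)%997=632 [pair 1] -> [346, 632]
  Sibling for proof at L1: 313
L3: h(346,632)=(346*31+632)%997=391 [pair 0] -> [391]
  Sibling for proof at L2: 632
Root: 391
Proof path (sibling hashes from leaf to root): [86, 313, 632]

Answer: 86 313 632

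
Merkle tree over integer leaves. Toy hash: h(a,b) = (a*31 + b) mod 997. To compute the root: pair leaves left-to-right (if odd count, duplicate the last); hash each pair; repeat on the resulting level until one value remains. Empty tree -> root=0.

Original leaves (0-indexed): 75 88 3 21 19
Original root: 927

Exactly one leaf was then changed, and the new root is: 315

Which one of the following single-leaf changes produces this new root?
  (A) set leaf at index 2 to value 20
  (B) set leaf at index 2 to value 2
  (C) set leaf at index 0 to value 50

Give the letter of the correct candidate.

Answer: A

Derivation:
Original leaves: [75, 88, 3, 21, 19]
Target new root: 315
Try each candidate change and compute the resulting root:
Candidate A: set leaf[2] = 20 -> leaves = [75, 88, 20, 21, 19]
  L0: [75, 88, 20, 21, 19]
  L1: h(75,88)=(75*31+88)%997=419 h(20,21)=(20*31+21)%997=641 h(19,19)=(19*31+19)%997=608 -> [419, 641, 608]
  L2: h(419,641)=(419*31+641)%997=669 h(608,608)=(608*31+608)%997=513 -> [669, 513]
  L3: h(669,513)=(669*31+513)%997=315 -> [315]
  root = 315 == target 315  ** MATCH **
Candidate B: set leaf[2] = 2 -> leaves = [75, 88, 2, 21, 19]
  L0: [75, 88, 2, 21, 19]
  L1: h(75,88)=(75*31+88)%997=419 h(2,21)=(2*31+21)%997=83 h(19,19)=(19*31+19)%997=608 -> [419, 83, 608]
  L2: h(419,83)=(419*31+83)%997=111 h(608,608)=(608*31+608)%997=513 -> [111, 513]
  L3: h(111,513)=(111*31+513)%997=963 -> [963]
  root = 963 != target 315
Candidate C: set leaf[0] = 50 -> leaves = [50, 88, 3, 21, 19]
  L0: [50, 88, 3, 21, 19]
  L1: h(50,88)=(50*31+88)%997=641 h(3,21)=(3*31+21)%997=114 h(19,19)=(19*31+19)%997=608 -> [641, 114, 608]
  L2: h(641,114)=(641*31+114)%997=45 h(608,608)=(608*31+608)%997=513 -> [45, 513]
  L3: h(45,513)=(45*31+513)%997=911 -> [911]
  root = 911 != target 315
Candidate A produces the target root.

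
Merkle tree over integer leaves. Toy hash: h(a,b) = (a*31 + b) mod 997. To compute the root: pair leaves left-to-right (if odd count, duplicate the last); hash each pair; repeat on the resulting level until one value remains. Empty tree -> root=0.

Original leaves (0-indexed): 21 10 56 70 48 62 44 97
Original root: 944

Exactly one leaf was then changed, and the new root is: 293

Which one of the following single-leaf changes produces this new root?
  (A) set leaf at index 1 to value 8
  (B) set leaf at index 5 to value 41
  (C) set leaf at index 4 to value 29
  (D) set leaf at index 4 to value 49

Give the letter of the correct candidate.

Answer: B

Derivation:
Original leaves: [21, 10, 56, 70, 48, 62, 44, 97]
Target new root: 293
Try each candidate change and compute the resulting root:
Candidate A: set leaf[1] = 8 -> leaves = [21, 8, 56, 70, 48, 62, 44, 97]
  L0: [21, 8, 56, 70, 48, 62, 44, 97]
  L1: h(21,8)=(21*31+8)%997=659 h(56,70)=(56*31+70)%997=809 h(48,62)=(48*31+62)%997=553 h(44,97)=(44*31+97)%997=464 -> [659, 809, 553, 464]
  L2: h(659,809)=(659*31+809)%997=301 h(553,464)=(553*31+464)%997=658 -> [301, 658]
  L3: h(301,658)=(301*31+658)%997=19 -> [19]
  root = 19 != target 293
Candidate B: set leaf[5] = 41 -> leaves = [21, 10, 56, 70, 48, 41, 44, 97]
  L0: [21, 10, 56, 70, 48, 41, 44, 97]
  L1: h(21,10)=(21*31+10)%997=661 h(56,70)=(56*31+70)%997=809 h(48,41)=(48*31+41)%997=532 h(44,97)=(44*31+97)%997=464 -> [661, 809, 532, 464]
  L2: h(661,809)=(661*31+809)%997=363 h(532,464)=(532*31+464)%997=7 -> [363, 7]
  L3: h(363,7)=(363*31+7)%997=293 -> [293]
  root = 293 == target 293  ** MATCH **
Candidate C: set leaf[4] = 29 -> leaves = [21, 10, 56, 70, 29, 62, 44, 97]
  L0: [21, 10, 56, 70, 29, 62, 44, 97]
  L1: h(21,10)=(21*31+10)%997=661 h(56,70)=(56*31+70)%997=809 h(29,62)=(29*31+62)%997=961 h(44,97)=(44*31+97)%997=464 -> [661, 809, 961, 464]
  L2: h(661,809)=(661*31+809)%997=363 h(961,464)=(961*31+464)%997=345 -> [363, 345]
  L3: h(363,345)=(363*31+345)%997=631 -> [631]
  root = 631 != target 293
Candidate D: set leaf[4] = 49 -> leaves = [21, 10, 56, 70, 49, 62, 44, 97]
  L0: [21, 10, 56, 70, 49, 62, 44, 97]
  L1: h(21,10)=(21*31+10)%997=661 h(56,70)=(56*31+70)%997=809 h(49,62)=(49*31+62)%997=584 h(44,97)=(44*31+97)%997=464 -> [661, 809, 584, 464]
  L2: h(661,809)=(661*31+809)%997=363 h(584,464)=(584*31+464)%997=622 -> [363, 622]
  L3: h(363,622)=(363*31+622)%997=908 -> [908]
  root = 908 != target 293
Candidate B produces the target root.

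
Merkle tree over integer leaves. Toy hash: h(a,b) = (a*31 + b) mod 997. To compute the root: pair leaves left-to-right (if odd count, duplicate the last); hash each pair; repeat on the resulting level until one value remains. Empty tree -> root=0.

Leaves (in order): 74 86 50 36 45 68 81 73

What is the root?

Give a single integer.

L0: [74, 86, 50, 36, 45, 68, 81, 73]
L1: h(74,86)=(74*31+86)%997=386 h(50,36)=(50*31+36)%997=589 h(45,68)=(45*31+68)%997=466 h(81,73)=(81*31+73)%997=590 -> [386, 589, 466, 590]
L2: h(386,589)=(386*31+589)%997=591 h(466,590)=(466*31+590)%997=81 -> [591, 81]
L3: h(591,81)=(591*31+81)%997=456 -> [456]

Answer: 456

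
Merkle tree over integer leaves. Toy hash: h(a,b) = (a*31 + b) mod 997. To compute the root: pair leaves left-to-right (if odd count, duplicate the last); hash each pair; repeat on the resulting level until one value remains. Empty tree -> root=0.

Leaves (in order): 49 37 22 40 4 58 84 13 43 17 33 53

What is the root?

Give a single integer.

L0: [49, 37, 22, 40, 4, 58, 84, 13, 43, 17, 33, 53]
L1: h(49,37)=(49*31+37)%997=559 h(22,40)=(22*31+40)%997=722 h(4,58)=(4*31+58)%997=182 h(84,13)=(84*31+13)%997=623 h(43,17)=(43*31+17)%997=353 h(33,53)=(33*31+53)%997=79 -> [559, 722, 182, 623, 353, 79]
L2: h(559,722)=(559*31+722)%997=105 h(182,623)=(182*31+623)%997=283 h(353,79)=(353*31+79)%997=55 -> [105, 283, 55]
L3: h(105,283)=(105*31+283)%997=547 h(55,55)=(55*31+55)%997=763 -> [547, 763]
L4: h(547,763)=(547*31+763)%997=771 -> [771]

Answer: 771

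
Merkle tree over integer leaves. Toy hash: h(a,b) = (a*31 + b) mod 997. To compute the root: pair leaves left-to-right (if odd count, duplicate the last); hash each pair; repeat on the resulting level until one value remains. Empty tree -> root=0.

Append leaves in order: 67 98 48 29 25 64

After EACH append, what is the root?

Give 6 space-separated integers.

After append 67 (leaves=[67]):
  L0: [67]
  root=67
After append 98 (leaves=[67, 98]):
  L0: [67, 98]
  L1: h(67,98)=(67*31+98)%997=181 -> [181]
  root=181
After append 48 (leaves=[67, 98, 48]):
  L0: [67, 98, 48]
  L1: h(67,98)=(67*31+98)%997=181 h(48,48)=(48*31+48)%997=539 -> [181, 539]
  L2: h(181,539)=(181*31+539)%997=168 -> [168]
  root=168
After append 29 (leaves=[67, 98, 48, 29]):
  L0: [67, 98, 48, 29]
  L1: h(67,98)=(67*31+98)%997=181 h(48,29)=(48*31+29)%997=520 -> [181, 520]
  L2: h(181,520)=(181*31+520)%997=149 -> [149]
  root=149
After append 25 (leaves=[67, 98, 48, 29, 25]):
  L0: [67, 98, 48, 29, 25]
  L1: h(67,98)=(67*31+98)%997=181 h(48,29)=(48*31+29)%997=520 h(25,25)=(25*31+25)%997=800 -> [181, 520, 800]
  L2: h(181,520)=(181*31+520)%997=149 h(800,800)=(800*31+800)%997=675 -> [149, 675]
  L3: h(149,675)=(149*31+675)%997=309 -> [309]
  root=309
After append 64 (leaves=[67, 98, 48, 29, 25, 64]):
  L0: [67, 98, 48, 29, 25, 64]
  L1: h(67,98)=(67*31+98)%997=181 h(48,29)=(48*31+29)%997=520 h(25,64)=(25*31+64)%997=839 -> [181, 520, 839]
  L2: h(181,520)=(181*31+520)%997=149 h(839,839)=(839*31+839)%997=926 -> [149, 926]
  L3: h(149,926)=(149*31+926)%997=560 -> [560]
  root=560

Answer: 67 181 168 149 309 560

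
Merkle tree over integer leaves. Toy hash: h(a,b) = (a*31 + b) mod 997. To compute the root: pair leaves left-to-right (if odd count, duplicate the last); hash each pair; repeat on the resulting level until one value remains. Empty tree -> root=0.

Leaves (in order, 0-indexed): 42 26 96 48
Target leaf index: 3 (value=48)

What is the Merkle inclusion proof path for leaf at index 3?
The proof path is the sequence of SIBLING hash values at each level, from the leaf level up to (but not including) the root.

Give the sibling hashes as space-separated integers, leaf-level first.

Answer: 96 331

Derivation:
L0 (leaves): [42, 26, 96, 48], target index=3
L1: h(42,26)=(42*31+26)%997=331 [pair 0] h(96,48)=(96*31+48)%997=33 [pair 1] -> [331, 33]
  Sibling for proof at L0: 96
L2: h(331,33)=(331*31+33)%997=324 [pair 0] -> [324]
  Sibling for proof at L1: 331
Root: 324
Proof path (sibling hashes from leaf to root): [96, 331]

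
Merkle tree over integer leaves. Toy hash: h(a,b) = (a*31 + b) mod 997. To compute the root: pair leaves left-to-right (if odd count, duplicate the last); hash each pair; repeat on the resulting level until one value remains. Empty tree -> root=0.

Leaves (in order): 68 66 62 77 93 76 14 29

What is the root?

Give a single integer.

Answer: 125

Derivation:
L0: [68, 66, 62, 77, 93, 76, 14, 29]
L1: h(68,66)=(68*31+66)%997=180 h(62,77)=(62*31+77)%997=5 h(93,76)=(93*31+76)%997=965 h(14,29)=(14*31+29)%997=463 -> [180, 5, 965, 463]
L2: h(180,5)=(180*31+5)%997=600 h(965,463)=(965*31+463)%997=468 -> [600, 468]
L3: h(600,468)=(600*31+468)%997=125 -> [125]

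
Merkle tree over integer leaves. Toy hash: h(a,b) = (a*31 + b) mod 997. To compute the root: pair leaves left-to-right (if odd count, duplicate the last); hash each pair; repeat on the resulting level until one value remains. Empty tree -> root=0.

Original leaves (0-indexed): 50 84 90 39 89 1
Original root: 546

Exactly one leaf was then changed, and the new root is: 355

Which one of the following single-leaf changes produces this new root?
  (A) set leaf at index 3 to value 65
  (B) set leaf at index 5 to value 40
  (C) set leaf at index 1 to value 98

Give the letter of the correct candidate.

Original leaves: [50, 84, 90, 39, 89, 1]
Target new root: 355
Try each candidate change and compute the resulting root:
Candidate A: set leaf[3] = 65 -> leaves = [50, 84, 90, 65, 89, 1]
  L0: [50, 84, 90, 65, 89, 1]
  L1: h(50,84)=(50*31+84)%997=637 h(90,65)=(90*31+65)%997=861 h(89,1)=(89*31+1)%997=766 -> [637, 861, 766]
  L2: h(637,861)=(637*31+861)%997=668 h(766,766)=(766*31+766)%997=584 -> [668, 584]
  L3: h(668,584)=(668*31+584)%997=355 -> [355]
  root = 355 == target 355  ** MATCH **
Candidate B: set leaf[5] = 40 -> leaves = [50, 84, 90, 39, 89, 40]
  L0: [50, 84, 90, 39, 89, 40]
  L1: h(50,84)=(50*31+84)%997=637 h(90,39)=(90*31+39)%997=835 h(89,40)=(89*31+40)%997=805 -> [637, 835, 805]
  L2: h(637,835)=(637*31+835)%997=642 h(805,805)=(805*31+805)%997=835 -> [642, 835]
  L3: h(642,835)=(642*31+835)%997=797 -> [797]
  root = 797 != target 355
Candidate C: set leaf[1] = 98 -> leaves = [50, 98, 90, 39, 89, 1]
  L0: [50, 98, 90, 39, 89, 1]
  L1: h(50,98)=(50*31+98)%997=651 h(90,39)=(90*31+39)%997=835 h(89,1)=(89*31+1)%997=766 -> [651, 835, 766]
  L2: h(651,835)=(651*31+835)%997=79 h(766,766)=(766*31+766)%997=584 -> [79, 584]
  L3: h(79,584)=(79*31+584)%997=42 -> [42]
  root = 42 != target 355
Candidate A produces the target root.

Answer: A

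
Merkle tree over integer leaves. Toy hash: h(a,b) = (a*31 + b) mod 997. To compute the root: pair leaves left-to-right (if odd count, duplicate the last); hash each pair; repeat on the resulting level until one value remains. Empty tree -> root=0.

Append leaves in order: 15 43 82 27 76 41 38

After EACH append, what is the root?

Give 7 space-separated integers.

After append 15 (leaves=[15]):
  L0: [15]
  root=15
After append 43 (leaves=[15, 43]):
  L0: [15, 43]
  L1: h(15,43)=(15*31+43)%997=508 -> [508]
  root=508
After append 82 (leaves=[15, 43, 82]):
  L0: [15, 43, 82]
  L1: h(15,43)=(15*31+43)%997=508 h(82,82)=(82*31+82)%997=630 -> [508, 630]
  L2: h(508,630)=(508*31+630)%997=426 -> [426]
  root=426
After append 27 (leaves=[15, 43, 82, 27]):
  L0: [15, 43, 82, 27]
  L1: h(15,43)=(15*31+43)%997=508 h(82,27)=(82*31+27)%997=575 -> [508, 575]
  L2: h(508,575)=(508*31+575)%997=371 -> [371]
  root=371
After append 76 (leaves=[15, 43, 82, 27, 76]):
  L0: [15, 43, 82, 27, 76]
  L1: h(15,43)=(15*31+43)%997=508 h(82,27)=(82*31+27)%997=575 h(76,76)=(76*31+76)%997=438 -> [508, 575, 438]
  L2: h(508,575)=(508*31+575)%997=371 h(438,438)=(438*31+438)%997=58 -> [371, 58]
  L3: h(371,58)=(371*31+58)%997=592 -> [592]
  root=592
After append 41 (leaves=[15, 43, 82, 27, 76, 41]):
  L0: [15, 43, 82, 27, 76, 41]
  L1: h(15,43)=(15*31+43)%997=508 h(82,27)=(82*31+27)%997=575 h(76,41)=(76*31+41)%997=403 -> [508, 575, 403]
  L2: h(508,575)=(508*31+575)%997=371 h(403,403)=(403*31+403)%997=932 -> [371, 932]
  L3: h(371,932)=(371*31+932)%997=469 -> [469]
  root=469
After append 38 (leaves=[15, 43, 82, 27, 76, 41, 38]):
  L0: [15, 43, 82, 27, 76, 41, 38]
  L1: h(15,43)=(15*31+43)%997=508 h(82,27)=(82*31+27)%997=575 h(76,41)=(76*31+41)%997=403 h(38,38)=(38*31+38)%997=219 -> [508, 575, 403, 219]
  L2: h(508,575)=(508*31+575)%997=371 h(403,219)=(403*31+219)%997=748 -> [371, 748]
  L3: h(371,748)=(371*31+748)%997=285 -> [285]
  root=285

Answer: 15 508 426 371 592 469 285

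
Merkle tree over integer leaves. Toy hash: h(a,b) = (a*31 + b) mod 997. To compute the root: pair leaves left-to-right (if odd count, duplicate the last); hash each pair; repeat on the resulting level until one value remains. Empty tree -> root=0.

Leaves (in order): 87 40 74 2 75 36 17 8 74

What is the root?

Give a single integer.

L0: [87, 40, 74, 2, 75, 36, 17, 8, 74]
L1: h(87,40)=(87*31+40)%997=743 h(74,2)=(74*31+2)%997=302 h(75,36)=(75*31+36)%997=367 h(17,8)=(17*31+8)%997=535 h(74,74)=(74*31+74)%997=374 -> [743, 302, 367, 535, 374]
L2: h(743,302)=(743*31+302)%997=404 h(367,535)=(367*31+535)%997=945 h(374,374)=(374*31+374)%997=4 -> [404, 945, 4]
L3: h(404,945)=(404*31+945)%997=508 h(4,4)=(4*31+4)%997=128 -> [508, 128]
L4: h(508,128)=(508*31+128)%997=921 -> [921]

Answer: 921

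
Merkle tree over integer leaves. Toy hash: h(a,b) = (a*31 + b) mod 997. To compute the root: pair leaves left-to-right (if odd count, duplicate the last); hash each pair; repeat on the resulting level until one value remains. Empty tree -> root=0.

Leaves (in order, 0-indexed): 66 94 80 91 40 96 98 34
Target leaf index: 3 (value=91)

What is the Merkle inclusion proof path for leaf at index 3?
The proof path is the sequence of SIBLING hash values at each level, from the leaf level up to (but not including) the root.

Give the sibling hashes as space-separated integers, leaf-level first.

L0 (leaves): [66, 94, 80, 91, 40, 96, 98, 34], target index=3
L1: h(66,94)=(66*31+94)%997=146 [pair 0] h(80,91)=(80*31+91)%997=577 [pair 1] h(40,96)=(40*31+96)%997=339 [pair 2] h(98,34)=(98*31+34)%997=81 [pair 3] -> [146, 577, 339, 81]
  Sibling for proof at L0: 80
L2: h(146,577)=(146*31+577)%997=118 [pair 0] h(339,81)=(339*31+81)%997=620 [pair 1] -> [118, 620]
  Sibling for proof at L1: 146
L3: h(118,620)=(118*31+620)%997=290 [pair 0] -> [290]
  Sibling for proof at L2: 620
Root: 290
Proof path (sibling hashes from leaf to root): [80, 146, 620]

Answer: 80 146 620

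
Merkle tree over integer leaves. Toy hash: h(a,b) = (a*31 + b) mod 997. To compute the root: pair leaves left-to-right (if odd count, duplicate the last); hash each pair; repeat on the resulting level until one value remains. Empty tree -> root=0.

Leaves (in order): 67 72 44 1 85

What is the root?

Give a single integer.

Answer: 147

Derivation:
L0: [67, 72, 44, 1, 85]
L1: h(67,72)=(67*31+72)%997=155 h(44,1)=(44*31+1)%997=368 h(85,85)=(85*31+85)%997=726 -> [155, 368, 726]
L2: h(155,368)=(155*31+368)%997=188 h(726,726)=(726*31+726)%997=301 -> [188, 301]
L3: h(188,301)=(188*31+301)%997=147 -> [147]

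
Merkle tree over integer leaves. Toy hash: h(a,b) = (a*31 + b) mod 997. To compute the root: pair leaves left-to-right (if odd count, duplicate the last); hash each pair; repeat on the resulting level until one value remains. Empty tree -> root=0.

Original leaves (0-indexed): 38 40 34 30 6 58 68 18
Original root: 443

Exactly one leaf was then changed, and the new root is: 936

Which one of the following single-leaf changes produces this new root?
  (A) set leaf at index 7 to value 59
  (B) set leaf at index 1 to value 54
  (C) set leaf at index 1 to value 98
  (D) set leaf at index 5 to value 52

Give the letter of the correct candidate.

Answer: B

Derivation:
Original leaves: [38, 40, 34, 30, 6, 58, 68, 18]
Target new root: 936
Try each candidate change and compute the resulting root:
Candidate A: set leaf[7] = 59 -> leaves = [38, 40, 34, 30, 6, 58, 68, 59]
  L0: [38, 40, 34, 30, 6, 58, 68, 59]
  L1: h(38,40)=(38*31+40)%997=221 h(34,30)=(34*31+30)%997=87 h(6,58)=(6*31+58)%997=244 h(68,59)=(68*31+59)%997=173 -> [221, 87, 244, 173]
  L2: h(221,87)=(221*31+87)%997=956 h(244,173)=(244*31+173)%997=758 -> [956, 758]
  L3: h(956,758)=(956*31+758)%997=484 -> [484]
  root = 484 != target 936
Candidate B: set leaf[1] = 54 -> leaves = [38, 54, 34, 30, 6, 58, 68, 18]
  L0: [38, 54, 34, 30, 6, 58, 68, 18]
  L1: h(38,54)=(38*31+54)%997=235 h(34,30)=(34*31+30)%997=87 h(6,58)=(6*31+58)%997=244 h(68,18)=(68*31+18)%997=132 -> [235, 87, 244, 132]
  L2: h(235,87)=(235*31+87)%997=393 h(244,132)=(244*31+132)%997=717 -> [393, 717]
  L3: h(393,717)=(393*31+717)%997=936 -> [936]
  root = 936 == target 936  ** MATCH **
Candidate C: set leaf[1] = 98 -> leaves = [38, 98, 34, 30, 6, 58, 68, 18]
  L0: [38, 98, 34, 30, 6, 58, 68, 18]
  L1: h(38,98)=(38*31+98)%997=279 h(34,30)=(34*31+30)%997=87 h(6,58)=(6*31+58)%997=244 h(68,18)=(68*31+18)%997=132 -> [279, 87, 244, 132]
  L2: h(279,87)=(279*31+87)%997=760 h(244,132)=(244*31+132)%997=717 -> [760, 717]
  L3: h(760,717)=(760*31+717)%997=349 -> [349]
  root = 349 != target 936
Candidate D: set leaf[5] = 52 -> leaves = [38, 40, 34, 30, 6, 52, 68, 18]
  L0: [38, 40, 34, 30, 6, 52, 68, 18]
  L1: h(38,40)=(38*31+40)%997=221 h(34,30)=(34*31+30)%997=87 h(6,52)=(6*31+52)%997=238 h(68,18)=(68*31+18)%997=132 -> [221, 87, 238, 132]
  L2: h(221,87)=(221*31+87)%997=956 h(238,132)=(238*31+132)%997=531 -> [956, 531]
  L3: h(956,531)=(956*31+531)%997=257 -> [257]
  root = 257 != target 936
Candidate B produces the target root.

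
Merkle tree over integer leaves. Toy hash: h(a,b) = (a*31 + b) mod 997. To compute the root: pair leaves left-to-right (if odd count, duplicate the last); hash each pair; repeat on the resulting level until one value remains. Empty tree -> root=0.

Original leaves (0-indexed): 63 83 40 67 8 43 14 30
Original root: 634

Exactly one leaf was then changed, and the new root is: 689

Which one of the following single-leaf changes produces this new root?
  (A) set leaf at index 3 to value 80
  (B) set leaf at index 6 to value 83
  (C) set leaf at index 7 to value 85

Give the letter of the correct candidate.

Original leaves: [63, 83, 40, 67, 8, 43, 14, 30]
Target new root: 689
Try each candidate change and compute the resulting root:
Candidate A: set leaf[3] = 80 -> leaves = [63, 83, 40, 80, 8, 43, 14, 30]
  L0: [63, 83, 40, 80, 8, 43, 14, 30]
  L1: h(63,83)=(63*31+83)%997=42 h(40,80)=(40*31+80)%997=323 h(8,43)=(8*31+43)%997=291 h(14,30)=(14*31+30)%997=464 -> [42, 323, 291, 464]
  L2: h(42,323)=(42*31+323)%997=628 h(291,464)=(291*31+464)%997=512 -> [628, 512]
  L3: h(628,512)=(628*31+512)%997=40 -> [40]
  root = 40 != target 689
Candidate B: set leaf[6] = 83 -> leaves = [63, 83, 40, 67, 8, 43, 83, 30]
  L0: [63, 83, 40, 67, 8, 43, 83, 30]
  L1: h(63,83)=(63*31+83)%997=42 h(40,67)=(40*31+67)%997=310 h(8,43)=(8*31+43)%997=291 h(83,30)=(83*31+30)%997=609 -> [42, 310, 291, 609]
  L2: h(42,310)=(42*31+310)%997=615 h(291,609)=(291*31+609)%997=657 -> [615, 657]
  L3: h(615,657)=(615*31+657)%997=779 -> [779]
  root = 779 != target 689
Candidate C: set leaf[7] = 85 -> leaves = [63, 83, 40, 67, 8, 43, 14, 85]
  L0: [63, 83, 40, 67, 8, 43, 14, 85]
  L1: h(63,83)=(63*31+83)%997=42 h(40,67)=(40*31+67)%997=310 h(8,43)=(8*31+43)%997=291 h(14,85)=(14*31+85)%997=519 -> [42, 310, 291, 519]
  L2: h(42,310)=(42*31+310)%997=615 h(291,519)=(291*31+519)%997=567 -> [615, 567]
  L3: h(615,567)=(615*31+567)%997=689 -> [689]
  root = 689 == target 689  ** MATCH **
Candidate C produces the target root.

Answer: C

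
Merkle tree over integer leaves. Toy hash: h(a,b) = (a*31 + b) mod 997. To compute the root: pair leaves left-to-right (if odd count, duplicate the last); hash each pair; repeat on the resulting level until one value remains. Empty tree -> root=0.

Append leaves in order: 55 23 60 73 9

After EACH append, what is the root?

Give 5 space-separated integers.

After append 55 (leaves=[55]):
  L0: [55]
  root=55
After append 23 (leaves=[55, 23]):
  L0: [55, 23]
  L1: h(55,23)=(55*31+23)%997=731 -> [731]
  root=731
After append 60 (leaves=[55, 23, 60]):
  L0: [55, 23, 60]
  L1: h(55,23)=(55*31+23)%997=731 h(60,60)=(60*31+60)%997=923 -> [731, 923]
  L2: h(731,923)=(731*31+923)%997=653 -> [653]
  root=653
After append 73 (leaves=[55, 23, 60, 73]):
  L0: [55, 23, 60, 73]
  L1: h(55,23)=(55*31+23)%997=731 h(60,73)=(60*31+73)%997=936 -> [731, 936]
  L2: h(731,936)=(731*31+936)%997=666 -> [666]
  root=666
After append 9 (leaves=[55, 23, 60, 73, 9]):
  L0: [55, 23, 60, 73, 9]
  L1: h(55,23)=(55*31+23)%997=731 h(60,73)=(60*31+73)%997=936 h(9,9)=(9*31+9)%997=288 -> [731, 936, 288]
  L2: h(731,936)=(731*31+936)%997=666 h(288,288)=(288*31+288)%997=243 -> [666, 243]
  L3: h(666,243)=(666*31+243)%997=949 -> [949]
  root=949

Answer: 55 731 653 666 949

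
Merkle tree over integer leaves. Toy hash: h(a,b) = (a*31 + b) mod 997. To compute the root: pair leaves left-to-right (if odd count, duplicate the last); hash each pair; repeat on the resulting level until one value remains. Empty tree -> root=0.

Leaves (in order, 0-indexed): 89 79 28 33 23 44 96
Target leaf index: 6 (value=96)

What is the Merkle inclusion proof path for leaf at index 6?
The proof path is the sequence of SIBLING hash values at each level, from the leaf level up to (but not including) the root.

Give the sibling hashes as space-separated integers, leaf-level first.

Answer: 96 757 146

Derivation:
L0 (leaves): [89, 79, 28, 33, 23, 44, 96], target index=6
L1: h(89,79)=(89*31+79)%997=844 [pair 0] h(28,33)=(28*31+33)%997=901 [pair 1] h(23,44)=(23*31+44)%997=757 [pair 2] h(96,96)=(96*31+96)%997=81 [pair 3] -> [844, 901, 757, 81]
  Sibling for proof at L0: 96
L2: h(844,901)=(844*31+901)%997=146 [pair 0] h(757,81)=(757*31+81)%997=617 [pair 1] -> [146, 617]
  Sibling for proof at L1: 757
L3: h(146,617)=(146*31+617)%997=158 [pair 0] -> [158]
  Sibling for proof at L2: 146
Root: 158
Proof path (sibling hashes from leaf to root): [96, 757, 146]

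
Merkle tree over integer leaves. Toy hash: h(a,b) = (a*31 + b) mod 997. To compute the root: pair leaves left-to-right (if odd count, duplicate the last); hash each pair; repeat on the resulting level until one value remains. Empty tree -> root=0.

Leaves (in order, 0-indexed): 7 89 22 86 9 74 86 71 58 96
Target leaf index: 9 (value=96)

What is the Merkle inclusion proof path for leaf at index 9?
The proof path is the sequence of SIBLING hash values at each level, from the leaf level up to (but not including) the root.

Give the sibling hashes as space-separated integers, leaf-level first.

L0 (leaves): [7, 89, 22, 86, 9, 74, 86, 71, 58, 96], target index=9
L1: h(7,89)=(7*31+89)%997=306 [pair 0] h(22,86)=(22*31+86)%997=768 [pair 1] h(9,74)=(9*31+74)%997=353 [pair 2] h(86,71)=(86*31+71)%997=743 [pair 3] h(58,96)=(58*31+96)%997=897 [pair 4] -> [306, 768, 353, 743, 897]
  Sibling for proof at L0: 58
L2: h(306,768)=(306*31+768)%997=284 [pair 0] h(353,743)=(353*31+743)%997=719 [pair 1] h(897,897)=(897*31+897)%997=788 [pair 2] -> [284, 719, 788]
  Sibling for proof at L1: 897
L3: h(284,719)=(284*31+719)%997=550 [pair 0] h(788,788)=(788*31+788)%997=291 [pair 1] -> [550, 291]
  Sibling for proof at L2: 788
L4: h(550,291)=(550*31+291)%997=392 [pair 0] -> [392]
  Sibling for proof at L3: 550
Root: 392
Proof path (sibling hashes from leaf to root): [58, 897, 788, 550]

Answer: 58 897 788 550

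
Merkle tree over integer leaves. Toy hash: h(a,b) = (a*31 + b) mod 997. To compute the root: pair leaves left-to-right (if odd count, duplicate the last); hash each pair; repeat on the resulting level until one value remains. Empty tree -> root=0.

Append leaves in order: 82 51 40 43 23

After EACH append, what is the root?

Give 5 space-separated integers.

After append 82 (leaves=[82]):
  L0: [82]
  root=82
After append 51 (leaves=[82, 51]):
  L0: [82, 51]
  L1: h(82,51)=(82*31+51)%997=599 -> [599]
  root=599
After append 40 (leaves=[82, 51, 40]):
  L0: [82, 51, 40]
  L1: h(82,51)=(82*31+51)%997=599 h(40,40)=(40*31+40)%997=283 -> [599, 283]
  L2: h(599,283)=(599*31+283)%997=906 -> [906]
  root=906
After append 43 (leaves=[82, 51, 40, 43]):
  L0: [82, 51, 40, 43]
  L1: h(82,51)=(82*31+51)%997=599 h(40,43)=(40*31+43)%997=286 -> [599, 286]
  L2: h(599,286)=(599*31+286)%997=909 -> [909]
  root=909
After append 23 (leaves=[82, 51, 40, 43, 23]):
  L0: [82, 51, 40, 43, 23]
  L1: h(82,51)=(82*31+51)%997=599 h(40,43)=(40*31+43)%997=286 h(23,23)=(23*31+23)%997=736 -> [599, 286, 736]
  L2: h(599,286)=(599*31+286)%997=909 h(736,736)=(736*31+736)%997=621 -> [909, 621]
  L3: h(909,621)=(909*31+621)%997=884 -> [884]
  root=884

Answer: 82 599 906 909 884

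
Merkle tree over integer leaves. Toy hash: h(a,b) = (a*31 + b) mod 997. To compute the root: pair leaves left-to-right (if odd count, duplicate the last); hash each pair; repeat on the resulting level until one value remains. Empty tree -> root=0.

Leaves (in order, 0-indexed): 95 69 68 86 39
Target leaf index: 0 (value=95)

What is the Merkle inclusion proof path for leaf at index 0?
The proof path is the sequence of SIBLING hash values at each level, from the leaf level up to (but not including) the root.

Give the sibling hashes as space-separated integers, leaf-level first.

Answer: 69 200 56

Derivation:
L0 (leaves): [95, 69, 68, 86, 39], target index=0
L1: h(95,69)=(95*31+69)%997=23 [pair 0] h(68,86)=(68*31+86)%997=200 [pair 1] h(39,39)=(39*31+39)%997=251 [pair 2] -> [23, 200, 251]
  Sibling for proof at L0: 69
L2: h(23,200)=(23*31+200)%997=913 [pair 0] h(251,251)=(251*31+251)%997=56 [pair 1] -> [913, 56]
  Sibling for proof at L1: 200
L3: h(913,56)=(913*31+56)%997=443 [pair 0] -> [443]
  Sibling for proof at L2: 56
Root: 443
Proof path (sibling hashes from leaf to root): [69, 200, 56]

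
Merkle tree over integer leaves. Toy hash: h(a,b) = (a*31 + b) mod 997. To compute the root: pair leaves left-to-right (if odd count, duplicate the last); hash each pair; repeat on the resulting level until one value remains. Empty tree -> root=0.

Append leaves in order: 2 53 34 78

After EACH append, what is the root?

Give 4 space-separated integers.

Answer: 2 115 665 709

Derivation:
After append 2 (leaves=[2]):
  L0: [2]
  root=2
After append 53 (leaves=[2, 53]):
  L0: [2, 53]
  L1: h(2,53)=(2*31+53)%997=115 -> [115]
  root=115
After append 34 (leaves=[2, 53, 34]):
  L0: [2, 53, 34]
  L1: h(2,53)=(2*31+53)%997=115 h(34,34)=(34*31+34)%997=91 -> [115, 91]
  L2: h(115,91)=(115*31+91)%997=665 -> [665]
  root=665
After append 78 (leaves=[2, 53, 34, 78]):
  L0: [2, 53, 34, 78]
  L1: h(2,53)=(2*31+53)%997=115 h(34,78)=(34*31+78)%997=135 -> [115, 135]
  L2: h(115,135)=(115*31+135)%997=709 -> [709]
  root=709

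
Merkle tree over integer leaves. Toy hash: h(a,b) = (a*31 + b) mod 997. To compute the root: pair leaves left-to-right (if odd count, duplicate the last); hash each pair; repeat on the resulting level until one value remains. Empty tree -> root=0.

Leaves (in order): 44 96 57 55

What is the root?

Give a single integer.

L0: [44, 96, 57, 55]
L1: h(44,96)=(44*31+96)%997=463 h(57,55)=(57*31+55)%997=825 -> [463, 825]
L2: h(463,825)=(463*31+825)%997=223 -> [223]

Answer: 223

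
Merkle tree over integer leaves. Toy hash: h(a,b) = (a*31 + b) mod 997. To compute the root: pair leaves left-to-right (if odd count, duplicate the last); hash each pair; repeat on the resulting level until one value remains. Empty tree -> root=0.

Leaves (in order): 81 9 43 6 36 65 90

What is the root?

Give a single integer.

Answer: 250

Derivation:
L0: [81, 9, 43, 6, 36, 65, 90]
L1: h(81,9)=(81*31+9)%997=526 h(43,6)=(43*31+6)%997=342 h(36,65)=(36*31+65)%997=184 h(90,90)=(90*31+90)%997=886 -> [526, 342, 184, 886]
L2: h(526,342)=(526*31+342)%997=696 h(184,886)=(184*31+886)%997=608 -> [696, 608]
L3: h(696,608)=(696*31+608)%997=250 -> [250]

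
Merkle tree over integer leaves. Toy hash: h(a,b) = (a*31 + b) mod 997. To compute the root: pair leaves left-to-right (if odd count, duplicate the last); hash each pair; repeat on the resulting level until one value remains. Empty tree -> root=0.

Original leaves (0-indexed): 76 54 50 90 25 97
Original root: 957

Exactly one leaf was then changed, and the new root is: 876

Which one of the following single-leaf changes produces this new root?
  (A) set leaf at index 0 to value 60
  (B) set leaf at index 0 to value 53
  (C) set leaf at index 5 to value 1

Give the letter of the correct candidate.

Original leaves: [76, 54, 50, 90, 25, 97]
Target new root: 876
Try each candidate change and compute the resulting root:
Candidate A: set leaf[0] = 60 -> leaves = [60, 54, 50, 90, 25, 97]
  L0: [60, 54, 50, 90, 25, 97]
  L1: h(60,54)=(60*31+54)%997=917 h(50,90)=(50*31+90)%997=643 h(25,97)=(25*31+97)%997=872 -> [917, 643, 872]
  L2: h(917,643)=(917*31+643)%997=157 h(872,872)=(872*31+872)%997=985 -> [157, 985]
  L3: h(157,985)=(157*31+985)%997=867 -> [867]
  root = 867 != target 876
Candidate B: set leaf[0] = 53 -> leaves = [53, 54, 50, 90, 25, 97]
  L0: [53, 54, 50, 90, 25, 97]
  L1: h(53,54)=(53*31+54)%997=700 h(50,90)=(50*31+90)%997=643 h(25,97)=(25*31+97)%997=872 -> [700, 643, 872]
  L2: h(700,643)=(700*31+643)%997=409 h(872,872)=(872*31+872)%997=985 -> [409, 985]
  L3: h(409,985)=(409*31+985)%997=703 -> [703]
  root = 703 != target 876
Candidate C: set leaf[5] = 1 -> leaves = [76, 54, 50, 90, 25, 1]
  L0: [76, 54, 50, 90, 25, 1]
  L1: h(76,54)=(76*31+54)%997=416 h(50,90)=(50*31+90)%997=643 h(25,1)=(25*31+1)%997=776 -> [416, 643, 776]
  L2: h(416,643)=(416*31+643)%997=578 h(776,776)=(776*31+776)%997=904 -> [578, 904]
  L3: h(578,904)=(578*31+904)%997=876 -> [876]
  root = 876 == target 876  ** MATCH **
Candidate C produces the target root.

Answer: C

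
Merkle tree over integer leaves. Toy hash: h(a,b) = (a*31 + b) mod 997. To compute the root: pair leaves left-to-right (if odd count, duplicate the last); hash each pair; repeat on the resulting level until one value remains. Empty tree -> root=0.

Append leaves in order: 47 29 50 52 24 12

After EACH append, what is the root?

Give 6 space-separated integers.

Answer: 47 489 807 809 802 418

Derivation:
After append 47 (leaves=[47]):
  L0: [47]
  root=47
After append 29 (leaves=[47, 29]):
  L0: [47, 29]
  L1: h(47,29)=(47*31+29)%997=489 -> [489]
  root=489
After append 50 (leaves=[47, 29, 50]):
  L0: [47, 29, 50]
  L1: h(47,29)=(47*31+29)%997=489 h(50,50)=(50*31+50)%997=603 -> [489, 603]
  L2: h(489,603)=(489*31+603)%997=807 -> [807]
  root=807
After append 52 (leaves=[47, 29, 50, 52]):
  L0: [47, 29, 50, 52]
  L1: h(47,29)=(47*31+29)%997=489 h(50,52)=(50*31+52)%997=605 -> [489, 605]
  L2: h(489,605)=(489*31+605)%997=809 -> [809]
  root=809
After append 24 (leaves=[47, 29, 50, 52, 24]):
  L0: [47, 29, 50, 52, 24]
  L1: h(47,29)=(47*31+29)%997=489 h(50,52)=(50*31+52)%997=605 h(24,24)=(24*31+24)%997=768 -> [489, 605, 768]
  L2: h(489,605)=(489*31+605)%997=809 h(768,768)=(768*31+768)%997=648 -> [809, 648]
  L3: h(809,648)=(809*31+648)%997=802 -> [802]
  root=802
After append 12 (leaves=[47, 29, 50, 52, 24, 12]):
  L0: [47, 29, 50, 52, 24, 12]
  L1: h(47,29)=(47*31+29)%997=489 h(50,52)=(50*31+52)%997=605 h(24,12)=(24*31+12)%997=756 -> [489, 605, 756]
  L2: h(489,605)=(489*31+605)%997=809 h(756,756)=(756*31+756)%997=264 -> [809, 264]
  L3: h(809,264)=(809*31+264)%997=418 -> [418]
  root=418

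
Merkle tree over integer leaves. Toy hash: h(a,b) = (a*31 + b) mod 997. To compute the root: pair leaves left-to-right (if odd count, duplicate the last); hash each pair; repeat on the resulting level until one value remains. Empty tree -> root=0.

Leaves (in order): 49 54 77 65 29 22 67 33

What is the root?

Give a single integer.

L0: [49, 54, 77, 65, 29, 22, 67, 33]
L1: h(49,54)=(49*31+54)%997=576 h(77,65)=(77*31+65)%997=458 h(29,22)=(29*31+22)%997=921 h(67,33)=(67*31+33)%997=116 -> [576, 458, 921, 116]
L2: h(576,458)=(576*31+458)%997=368 h(921,116)=(921*31+116)%997=751 -> [368, 751]
L3: h(368,751)=(368*31+751)%997=195 -> [195]

Answer: 195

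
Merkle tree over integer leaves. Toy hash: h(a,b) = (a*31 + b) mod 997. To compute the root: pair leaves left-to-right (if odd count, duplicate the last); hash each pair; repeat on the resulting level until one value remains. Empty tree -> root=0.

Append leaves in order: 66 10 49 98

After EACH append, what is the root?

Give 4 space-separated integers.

Answer: 66 62 499 548

Derivation:
After append 66 (leaves=[66]):
  L0: [66]
  root=66
After append 10 (leaves=[66, 10]):
  L0: [66, 10]
  L1: h(66,10)=(66*31+10)%997=62 -> [62]
  root=62
After append 49 (leaves=[66, 10, 49]):
  L0: [66, 10, 49]
  L1: h(66,10)=(66*31+10)%997=62 h(49,49)=(49*31+49)%997=571 -> [62, 571]
  L2: h(62,571)=(62*31+571)%997=499 -> [499]
  root=499
After append 98 (leaves=[66, 10, 49, 98]):
  L0: [66, 10, 49, 98]
  L1: h(66,10)=(66*31+10)%997=62 h(49,98)=(49*31+98)%997=620 -> [62, 620]
  L2: h(62,620)=(62*31+620)%997=548 -> [548]
  root=548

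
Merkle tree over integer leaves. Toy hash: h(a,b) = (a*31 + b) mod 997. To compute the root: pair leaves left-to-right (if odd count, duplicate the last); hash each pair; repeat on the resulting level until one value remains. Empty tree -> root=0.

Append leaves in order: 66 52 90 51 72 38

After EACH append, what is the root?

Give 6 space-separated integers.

After append 66 (leaves=[66]):
  L0: [66]
  root=66
After append 52 (leaves=[66, 52]):
  L0: [66, 52]
  L1: h(66,52)=(66*31+52)%997=104 -> [104]
  root=104
After append 90 (leaves=[66, 52, 90]):
  L0: [66, 52, 90]
  L1: h(66,52)=(66*31+52)%997=104 h(90,90)=(90*31+90)%997=886 -> [104, 886]
  L2: h(104,886)=(104*31+886)%997=122 -> [122]
  root=122
After append 51 (leaves=[66, 52, 90, 51]):
  L0: [66, 52, 90, 51]
  L1: h(66,52)=(66*31+52)%997=104 h(90,51)=(90*31+51)%997=847 -> [104, 847]
  L2: h(104,847)=(104*31+847)%997=83 -> [83]
  root=83
After append 72 (leaves=[66, 52, 90, 51, 72]):
  L0: [66, 52, 90, 51, 72]
  L1: h(66,52)=(66*31+52)%997=104 h(90,51)=(90*31+51)%997=847 h(72,72)=(72*31+72)%997=310 -> [104, 847, 310]
  L2: h(104,847)=(104*31+847)%997=83 h(310,310)=(310*31+310)%997=947 -> [83, 947]
  L3: h(83,947)=(83*31+947)%997=529 -> [529]
  root=529
After append 38 (leaves=[66, 52, 90, 51, 72, 38]):
  L0: [66, 52, 90, 51, 72, 38]
  L1: h(66,52)=(66*31+52)%997=104 h(90,51)=(90*31+51)%997=847 h(72,38)=(72*31+38)%997=276 -> [104, 847, 276]
  L2: h(104,847)=(104*31+847)%997=83 h(276,276)=(276*31+276)%997=856 -> [83, 856]
  L3: h(83,856)=(83*31+856)%997=438 -> [438]
  root=438

Answer: 66 104 122 83 529 438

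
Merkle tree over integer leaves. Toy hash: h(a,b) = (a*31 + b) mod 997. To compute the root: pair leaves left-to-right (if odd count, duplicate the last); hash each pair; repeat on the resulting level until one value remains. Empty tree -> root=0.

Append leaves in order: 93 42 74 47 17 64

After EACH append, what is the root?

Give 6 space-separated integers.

After append 93 (leaves=[93]):
  L0: [93]
  root=93
After append 42 (leaves=[93, 42]):
  L0: [93, 42]
  L1: h(93,42)=(93*31+42)%997=931 -> [931]
  root=931
After append 74 (leaves=[93, 42, 74]):
  L0: [93, 42, 74]
  L1: h(93,42)=(93*31+42)%997=931 h(74,74)=(74*31+74)%997=374 -> [931, 374]
  L2: h(931,374)=(931*31+374)%997=322 -> [322]
  root=322
After append 47 (leaves=[93, 42, 74, 47]):
  L0: [93, 42, 74, 47]
  L1: h(93,42)=(93*31+42)%997=931 h(74,47)=(74*31+47)%997=347 -> [931, 347]
  L2: h(931,347)=(931*31+347)%997=295 -> [295]
  root=295
After append 17 (leaves=[93, 42, 74, 47, 17]):
  L0: [93, 42, 74, 47, 17]
  L1: h(93,42)=(93*31+42)%997=931 h(74,47)=(74*31+47)%997=347 h(17,17)=(17*31+17)%997=544 -> [931, 347, 544]
  L2: h(931,347)=(931*31+347)%997=295 h(544,544)=(544*31+544)%997=459 -> [295, 459]
  L3: h(295,459)=(295*31+459)%997=631 -> [631]
  root=631
After append 64 (leaves=[93, 42, 74, 47, 17, 64]):
  L0: [93, 42, 74, 47, 17, 64]
  L1: h(93,42)=(93*31+42)%997=931 h(74,47)=(74*31+47)%997=347 h(17,64)=(17*31+64)%997=591 -> [931, 347, 591]
  L2: h(931,347)=(931*31+347)%997=295 h(591,591)=(591*31+591)%997=966 -> [295, 966]
  L3: h(295,966)=(295*31+966)%997=141 -> [141]
  root=141

Answer: 93 931 322 295 631 141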